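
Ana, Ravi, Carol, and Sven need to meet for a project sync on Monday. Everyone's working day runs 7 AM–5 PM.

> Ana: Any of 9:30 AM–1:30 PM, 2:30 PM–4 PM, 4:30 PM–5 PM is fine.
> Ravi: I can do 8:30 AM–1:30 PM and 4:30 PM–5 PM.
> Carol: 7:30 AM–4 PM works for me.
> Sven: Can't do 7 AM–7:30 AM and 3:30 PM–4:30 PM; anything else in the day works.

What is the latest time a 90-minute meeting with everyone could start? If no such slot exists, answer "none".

12:00

Ana free: 09:30-13:30, 14:30-16:00, 16:30-17:00.
Ravi free: 08:30-13:30, 16:30-17:00.
Carol free: 07:30-16:00.
Sven free: 07:30-15:30, 16:30-17:00 (invert busy blocks within the working day).
Ana ∩ Ravi: 09:30-13:30, 16:30-17:00.
Ana ∩ Ravi ∩ Carol: 09:30-13:30.
Ana ∩ Ravi ∩ Carol ∩ Sven: 09:30-13:30.
The last common window of at least 90 minutes is 09:30-13:30; a 90-minute meeting can start as late as 12:00 and still end by 13:30.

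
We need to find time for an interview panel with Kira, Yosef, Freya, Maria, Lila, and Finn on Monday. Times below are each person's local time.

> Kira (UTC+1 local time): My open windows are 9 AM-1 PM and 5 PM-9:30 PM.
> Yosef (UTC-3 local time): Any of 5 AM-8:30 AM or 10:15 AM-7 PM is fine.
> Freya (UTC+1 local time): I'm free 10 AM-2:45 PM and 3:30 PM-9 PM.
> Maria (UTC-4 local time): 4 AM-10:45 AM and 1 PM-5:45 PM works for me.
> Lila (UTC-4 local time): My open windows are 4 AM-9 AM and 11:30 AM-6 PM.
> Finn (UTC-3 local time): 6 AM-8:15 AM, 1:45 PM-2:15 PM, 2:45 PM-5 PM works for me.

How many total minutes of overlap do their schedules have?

285

Kira in UTC: 08:00-12:00, 16:00-20:30 (subtract 1h to convert from UTC+1).
Yosef in UTC: 08:00-11:30, 13:15-22:00 (add 3h to convert from UTC-3).
Freya in UTC: 09:00-13:45, 14:30-20:00 (subtract 1h to convert from UTC+1).
Maria in UTC: 08:00-14:45, 17:00-21:45 (add 4h to convert from UTC-4).
Lila in UTC: 08:00-13:00, 15:30-22:00 (add 4h to convert from UTC-4).
Finn in UTC: 09:00-11:15, 16:45-17:15, 17:45-20:00 (add 3h to convert from UTC-3).
Kira ∩ Yosef: 08:00-11:30, 16:00-20:30.
Kira ∩ Yosef ∩ Freya: 09:00-11:30, 16:00-20:00.
Kira ∩ Yosef ∩ Freya ∩ Maria: 09:00-11:30, 17:00-20:00.
Kira ∩ Yosef ∩ Freya ∩ Maria ∩ Lila: 09:00-11:30, 17:00-20:00.
Kira ∩ Yosef ∩ Freya ∩ Maria ∩ Lila ∩ Finn: 09:00-11:15, 17:00-17:15, 17:45-20:00.
Summing the common windows: 135 + 15 + 135 = 285 minutes.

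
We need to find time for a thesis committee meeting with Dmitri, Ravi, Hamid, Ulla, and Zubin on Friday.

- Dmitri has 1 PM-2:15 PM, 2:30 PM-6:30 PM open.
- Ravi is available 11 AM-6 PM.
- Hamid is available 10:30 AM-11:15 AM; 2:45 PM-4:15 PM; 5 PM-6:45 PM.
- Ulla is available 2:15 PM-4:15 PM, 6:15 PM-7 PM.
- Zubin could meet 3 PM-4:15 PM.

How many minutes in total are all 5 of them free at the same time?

75

Dmitri ∩ Ravi: 13:00-14:15, 14:30-18:00.
Dmitri ∩ Ravi ∩ Hamid: 14:45-16:15, 17:00-18:00.
Dmitri ∩ Ravi ∩ Hamid ∩ Ulla: 14:45-16:15.
Dmitri ∩ Ravi ∩ Hamid ∩ Ulla ∩ Zubin: 15:00-16:15.
So the common availability across everyone is 15:00-16:15.
That's a single block of 75 minutes.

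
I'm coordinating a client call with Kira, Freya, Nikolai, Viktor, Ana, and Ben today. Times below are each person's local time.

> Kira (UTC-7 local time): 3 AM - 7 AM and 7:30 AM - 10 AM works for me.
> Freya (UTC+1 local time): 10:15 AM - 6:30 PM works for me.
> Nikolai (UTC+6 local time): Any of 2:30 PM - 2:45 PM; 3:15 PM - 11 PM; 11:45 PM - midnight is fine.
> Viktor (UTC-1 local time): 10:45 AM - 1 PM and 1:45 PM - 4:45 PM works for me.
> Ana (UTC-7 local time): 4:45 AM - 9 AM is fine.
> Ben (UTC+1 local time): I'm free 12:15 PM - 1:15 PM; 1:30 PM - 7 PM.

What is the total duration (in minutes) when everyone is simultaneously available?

Kira in UTC: 10:00-14:00, 14:30-17:00 (add 7h to convert from UTC-7).
Freya in UTC: 09:15-17:30 (subtract 1h to convert from UTC+1).
Nikolai in UTC: 08:30-08:45, 09:15-17:00, 17:45-18:00 (subtract 6h to convert from UTC+6).
Viktor in UTC: 11:45-14:00, 14:45-17:45 (add 1h to convert from UTC-1).
Ana in UTC: 11:45-16:00 (add 7h to convert from UTC-7).
Ben in UTC: 11:15-12:15, 12:30-18:00 (subtract 1h to convert from UTC+1).
Kira ∩ Freya: 10:00-14:00, 14:30-17:00.
Kira ∩ Freya ∩ Nikolai: 10:00-14:00, 14:30-17:00.
Kira ∩ Freya ∩ Nikolai ∩ Viktor: 11:45-14:00, 14:45-17:00.
Kira ∩ Freya ∩ Nikolai ∩ Viktor ∩ Ana: 11:45-14:00, 14:45-16:00.
Kira ∩ Freya ∩ Nikolai ∩ Viktor ∩ Ana ∩ Ben: 11:45-12:15, 12:30-14:00, 14:45-16:00.
Those are the intersection windows.
Summing the common windows: 30 + 90 + 75 = 195 minutes.

195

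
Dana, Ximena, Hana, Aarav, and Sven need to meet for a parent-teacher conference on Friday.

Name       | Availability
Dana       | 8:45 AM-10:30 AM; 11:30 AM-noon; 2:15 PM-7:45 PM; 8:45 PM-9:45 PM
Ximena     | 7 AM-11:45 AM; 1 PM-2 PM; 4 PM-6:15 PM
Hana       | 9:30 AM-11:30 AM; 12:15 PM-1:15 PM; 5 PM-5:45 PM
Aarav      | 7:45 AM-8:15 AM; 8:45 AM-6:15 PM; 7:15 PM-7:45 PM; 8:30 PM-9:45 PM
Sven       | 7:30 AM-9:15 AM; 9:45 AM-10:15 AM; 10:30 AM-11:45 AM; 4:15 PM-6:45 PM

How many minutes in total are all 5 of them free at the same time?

75

Dana ∩ Ximena: 08:45-10:30, 11:30-11:45, 16:00-18:15.
Dana ∩ Ximena ∩ Hana: 09:30-10:30, 17:00-17:45.
Dana ∩ Ximena ∩ Hana ∩ Aarav: 09:30-10:30, 17:00-17:45.
Dana ∩ Ximena ∩ Hana ∩ Aarav ∩ Sven: 09:45-10:15, 17:00-17:45.
Those are the intersection windows.
Summing the common windows: 30 + 45 = 75 minutes.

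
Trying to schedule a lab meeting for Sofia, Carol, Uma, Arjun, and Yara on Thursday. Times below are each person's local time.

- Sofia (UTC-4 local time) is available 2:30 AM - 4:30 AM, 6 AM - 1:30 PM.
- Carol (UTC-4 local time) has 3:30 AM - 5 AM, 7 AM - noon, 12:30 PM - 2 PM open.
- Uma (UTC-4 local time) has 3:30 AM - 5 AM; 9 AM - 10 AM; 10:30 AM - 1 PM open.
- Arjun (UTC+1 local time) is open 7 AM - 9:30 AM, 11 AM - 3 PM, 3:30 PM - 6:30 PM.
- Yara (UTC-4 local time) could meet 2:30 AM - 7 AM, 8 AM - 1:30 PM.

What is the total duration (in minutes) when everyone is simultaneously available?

240

Sofia in UTC: 06:30-08:30, 10:00-17:30 (add 4h to convert from UTC-4).
Carol in UTC: 07:30-09:00, 11:00-16:00, 16:30-18:00 (add 4h to convert from UTC-4).
Uma in UTC: 07:30-09:00, 13:00-14:00, 14:30-17:00 (add 4h to convert from UTC-4).
Arjun in UTC: 06:00-08:30, 10:00-14:00, 14:30-17:30 (subtract 1h to convert from UTC+1).
Yara in UTC: 06:30-11:00, 12:00-17:30 (add 4h to convert from UTC-4).
Sofia ∩ Carol: 07:30-08:30, 11:00-16:00, 16:30-17:30.
Sofia ∩ Carol ∩ Uma: 07:30-08:30, 13:00-14:00, 14:30-16:00, 16:30-17:00.
Sofia ∩ Carol ∩ Uma ∩ Arjun: 07:30-08:30, 13:00-14:00, 14:30-16:00, 16:30-17:00.
Sofia ∩ Carol ∩ Uma ∩ Arjun ∩ Yara: 07:30-08:30, 13:00-14:00, 14:30-16:00, 16:30-17:00.
Summing the common windows: 60 + 60 + 90 + 30 = 240 minutes.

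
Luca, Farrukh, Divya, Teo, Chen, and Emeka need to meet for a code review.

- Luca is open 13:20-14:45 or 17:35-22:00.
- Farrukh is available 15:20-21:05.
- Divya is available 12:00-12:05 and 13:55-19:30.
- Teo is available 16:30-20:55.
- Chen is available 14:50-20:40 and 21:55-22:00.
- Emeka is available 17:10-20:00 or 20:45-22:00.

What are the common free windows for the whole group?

Luca ∩ Farrukh: 17:35-21:05.
Luca ∩ Farrukh ∩ Divya: 17:35-19:30.
Luca ∩ Farrukh ∩ Divya ∩ Teo: 17:35-19:30.
Luca ∩ Farrukh ∩ Divya ∩ Teo ∩ Chen: 17:35-19:30.
Luca ∩ Farrukh ∩ Divya ∩ Teo ∩ Chen ∩ Emeka: 17:35-19:30.

17:35-19:30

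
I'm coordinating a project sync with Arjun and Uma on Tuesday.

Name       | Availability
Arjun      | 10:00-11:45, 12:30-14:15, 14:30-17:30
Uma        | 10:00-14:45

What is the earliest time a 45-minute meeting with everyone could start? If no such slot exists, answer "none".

Arjun ∩ Uma: 10:00-11:45, 12:30-14:15, 14:30-14:45.
Those are the intersection windows.
The first common window of at least 45 minutes is 10:00-11:45, so the earliest start is 10:00.

10:00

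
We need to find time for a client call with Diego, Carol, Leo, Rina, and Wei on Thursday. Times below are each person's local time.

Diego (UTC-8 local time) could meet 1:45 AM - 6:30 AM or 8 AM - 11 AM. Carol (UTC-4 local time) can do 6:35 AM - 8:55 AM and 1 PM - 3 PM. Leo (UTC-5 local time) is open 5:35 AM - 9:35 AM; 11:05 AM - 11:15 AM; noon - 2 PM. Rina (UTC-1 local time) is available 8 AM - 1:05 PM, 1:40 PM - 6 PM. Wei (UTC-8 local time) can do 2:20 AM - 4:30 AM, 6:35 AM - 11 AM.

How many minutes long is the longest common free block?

120

Diego in UTC: 09:45-14:30, 16:00-19:00 (add 8h to convert from UTC-8).
Carol in UTC: 10:35-12:55, 17:00-19:00 (add 4h to convert from UTC-4).
Leo in UTC: 10:35-14:35, 16:05-16:15, 17:00-19:00 (add 5h to convert from UTC-5).
Rina in UTC: 09:00-14:05, 14:40-19:00 (add 1h to convert from UTC-1).
Wei in UTC: 10:20-12:30, 14:35-19:00 (add 8h to convert from UTC-8).
Diego ∩ Carol: 10:35-12:55, 17:00-19:00.
Diego ∩ Carol ∩ Leo: 10:35-12:55, 17:00-19:00.
Diego ∩ Carol ∩ Leo ∩ Rina: 10:35-12:55, 17:00-19:00.
Diego ∩ Carol ∩ Leo ∩ Rina ∩ Wei: 10:35-12:30, 17:00-19:00.
Those are the intersection windows.
The longest is 17:00-19:00 at 120 minutes.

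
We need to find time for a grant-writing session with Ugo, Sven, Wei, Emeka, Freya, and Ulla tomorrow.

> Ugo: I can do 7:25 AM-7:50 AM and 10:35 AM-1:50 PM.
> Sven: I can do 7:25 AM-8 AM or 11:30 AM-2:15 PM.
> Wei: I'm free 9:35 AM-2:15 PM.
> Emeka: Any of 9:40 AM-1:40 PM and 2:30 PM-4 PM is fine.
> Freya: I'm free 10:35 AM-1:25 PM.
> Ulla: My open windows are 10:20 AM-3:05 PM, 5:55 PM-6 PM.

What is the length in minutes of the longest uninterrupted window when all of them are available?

115

Ugo ∩ Sven: 07:25-07:50, 11:30-13:50.
Ugo ∩ Sven ∩ Wei: 11:30-13:50.
Ugo ∩ Sven ∩ Wei ∩ Emeka: 11:30-13:40.
Ugo ∩ Sven ∩ Wei ∩ Emeka ∩ Freya: 11:30-13:25.
Ugo ∩ Sven ∩ Wei ∩ Emeka ∩ Freya ∩ Ulla: 11:30-13:25.
The longest is 11:30-13:25 at 115 minutes.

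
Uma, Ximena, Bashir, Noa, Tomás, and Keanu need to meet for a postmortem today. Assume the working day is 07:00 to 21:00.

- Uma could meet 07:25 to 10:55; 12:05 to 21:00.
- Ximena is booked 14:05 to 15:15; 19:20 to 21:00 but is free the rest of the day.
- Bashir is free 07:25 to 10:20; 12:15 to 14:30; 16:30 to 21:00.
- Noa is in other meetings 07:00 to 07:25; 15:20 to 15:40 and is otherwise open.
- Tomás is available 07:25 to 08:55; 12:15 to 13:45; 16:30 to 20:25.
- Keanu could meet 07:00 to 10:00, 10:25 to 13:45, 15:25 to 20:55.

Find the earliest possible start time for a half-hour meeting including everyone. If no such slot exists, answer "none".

Uma free: 07:25-10:55, 12:05-21:00.
Ximena free: 07:00-14:05, 15:15-19:20 (invert busy blocks within the working day).
Bashir free: 07:25-10:20, 12:15-14:30, 16:30-21:00.
Noa free: 07:25-15:20, 15:40-21:00 (invert busy blocks within the working day).
Tomás free: 07:25-08:55, 12:15-13:45, 16:30-20:25.
Keanu free: 07:00-10:00, 10:25-13:45, 15:25-20:55.
Uma ∩ Ximena: 07:25-10:55, 12:05-14:05, 15:15-19:20.
Uma ∩ Ximena ∩ Bashir: 07:25-10:20, 12:15-14:05, 16:30-19:20.
Uma ∩ Ximena ∩ Bashir ∩ Noa: 07:25-10:20, 12:15-14:05, 16:30-19:20.
Uma ∩ Ximena ∩ Bashir ∩ Noa ∩ Tomás: 07:25-08:55, 12:15-13:45, 16:30-19:20.
Uma ∩ Ximena ∩ Bashir ∩ Noa ∩ Tomás ∩ Keanu: 07:25-08:55, 12:15-13:45, 16:30-19:20.
The first common window of at least 30 minutes is 07:25-08:55, so the earliest start is 07:25.

07:25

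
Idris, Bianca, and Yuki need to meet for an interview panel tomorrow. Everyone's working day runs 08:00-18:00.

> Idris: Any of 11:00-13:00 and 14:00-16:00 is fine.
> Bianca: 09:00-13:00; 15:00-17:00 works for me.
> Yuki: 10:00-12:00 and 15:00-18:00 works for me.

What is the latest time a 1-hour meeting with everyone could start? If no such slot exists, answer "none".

15:00

Idris ∩ Bianca: 11:00-13:00, 15:00-16:00.
Idris ∩ Bianca ∩ Yuki: 11:00-12:00, 15:00-16:00.
Those are the intersection windows.
The last common window of at least 60 minutes is 15:00-16:00; a 60-minute meeting can start as late as 15:00 and still end by 16:00.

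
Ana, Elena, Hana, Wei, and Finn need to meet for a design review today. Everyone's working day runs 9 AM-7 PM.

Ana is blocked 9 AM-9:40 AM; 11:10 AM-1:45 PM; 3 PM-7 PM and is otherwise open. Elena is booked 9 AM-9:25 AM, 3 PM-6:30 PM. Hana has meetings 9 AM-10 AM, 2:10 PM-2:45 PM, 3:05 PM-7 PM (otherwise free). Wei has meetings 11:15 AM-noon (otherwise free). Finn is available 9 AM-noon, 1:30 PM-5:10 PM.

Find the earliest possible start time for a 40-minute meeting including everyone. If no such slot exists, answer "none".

10:00

Ana free: 09:40-11:10, 13:45-15:00 (invert busy blocks within the working day).
Elena free: 09:25-15:00, 18:30-19:00 (invert busy blocks within the working day).
Hana free: 10:00-14:10, 14:45-15:05 (invert busy blocks within the working day).
Wei free: 09:00-11:15, 12:00-19:00 (invert busy blocks within the working day).
Finn free: 09:00-12:00, 13:30-17:10.
Ana ∩ Elena: 09:40-11:10, 13:45-15:00.
Ana ∩ Elena ∩ Hana: 10:00-11:10, 13:45-14:10, 14:45-15:00.
Ana ∩ Elena ∩ Hana ∩ Wei: 10:00-11:10, 13:45-14:10, 14:45-15:00.
Ana ∩ Elena ∩ Hana ∩ Wei ∩ Finn: 10:00-11:10, 13:45-14:10, 14:45-15:00.
The first common window of at least 40 minutes is 10:00-11:10, so the earliest start is 10:00.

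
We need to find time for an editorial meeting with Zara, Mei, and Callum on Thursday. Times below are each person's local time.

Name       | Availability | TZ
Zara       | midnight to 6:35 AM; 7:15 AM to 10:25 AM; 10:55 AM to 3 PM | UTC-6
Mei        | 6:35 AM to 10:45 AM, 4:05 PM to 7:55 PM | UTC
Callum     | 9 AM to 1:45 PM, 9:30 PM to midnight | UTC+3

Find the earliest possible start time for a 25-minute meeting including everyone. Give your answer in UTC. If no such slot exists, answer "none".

06:35

Zara in UTC: 06:00-12:35, 13:15-16:25, 16:55-21:00 (add 6h to convert from UTC-6).
Mei in UTC: 06:35-10:45, 16:05-19:55.
Callum in UTC: 06:00-10:45, 18:30-21:00 (subtract 3h to convert from UTC+3).
Zara ∩ Mei: 06:35-10:45, 16:05-16:25, 16:55-19:55.
Zara ∩ Mei ∩ Callum: 06:35-10:45, 18:30-19:55.
So the common availability across everyone is 06:35-10:45, 18:30-19:55.
The first common window of at least 25 minutes is 06:35-10:45, so the earliest start is 06:35.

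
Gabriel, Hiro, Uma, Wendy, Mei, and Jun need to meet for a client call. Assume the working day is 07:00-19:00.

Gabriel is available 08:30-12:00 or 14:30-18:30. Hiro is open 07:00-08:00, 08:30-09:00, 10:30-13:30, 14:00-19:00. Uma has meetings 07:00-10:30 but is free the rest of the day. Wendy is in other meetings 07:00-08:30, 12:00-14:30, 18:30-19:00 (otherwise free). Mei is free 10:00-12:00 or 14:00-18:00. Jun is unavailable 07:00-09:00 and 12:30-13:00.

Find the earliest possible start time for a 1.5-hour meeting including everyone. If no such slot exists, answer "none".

Gabriel free: 08:30-12:00, 14:30-18:30.
Hiro free: 07:00-08:00, 08:30-09:00, 10:30-13:30, 14:00-19:00.
Uma free: 10:30-19:00 (invert busy blocks within the working day).
Wendy free: 08:30-12:00, 14:30-18:30 (invert busy blocks within the working day).
Mei free: 10:00-12:00, 14:00-18:00.
Jun free: 09:00-12:30, 13:00-19:00 (invert busy blocks within the working day).
Gabriel ∩ Hiro: 08:30-09:00, 10:30-12:00, 14:30-18:30.
Gabriel ∩ Hiro ∩ Uma: 10:30-12:00, 14:30-18:30.
Gabriel ∩ Hiro ∩ Uma ∩ Wendy: 10:30-12:00, 14:30-18:30.
Gabriel ∩ Hiro ∩ Uma ∩ Wendy ∩ Mei: 10:30-12:00, 14:30-18:00.
Gabriel ∩ Hiro ∩ Uma ∩ Wendy ∩ Mei ∩ Jun: 10:30-12:00, 14:30-18:00.
The first common window of at least 90 minutes is 10:30-12:00, so the earliest start is 10:30.

10:30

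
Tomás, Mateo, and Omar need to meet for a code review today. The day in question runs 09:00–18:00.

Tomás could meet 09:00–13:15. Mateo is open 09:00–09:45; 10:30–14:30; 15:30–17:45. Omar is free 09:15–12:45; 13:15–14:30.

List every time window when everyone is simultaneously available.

09:15-09:45, 10:30-12:45

Tomás ∩ Mateo: 09:00-09:45, 10:30-13:15.
Tomás ∩ Mateo ∩ Omar: 09:15-09:45, 10:30-12:45.
Those are the intersection windows.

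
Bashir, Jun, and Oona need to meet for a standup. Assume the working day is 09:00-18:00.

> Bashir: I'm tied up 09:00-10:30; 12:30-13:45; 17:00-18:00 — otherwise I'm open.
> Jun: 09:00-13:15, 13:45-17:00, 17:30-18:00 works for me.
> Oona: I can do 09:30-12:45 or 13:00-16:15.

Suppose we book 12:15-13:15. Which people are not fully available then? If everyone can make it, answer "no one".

Bashir free: 10:30-12:30, 13:45-17:00 (invert busy blocks within the working day).
Jun free: 09:00-13:15, 13:45-17:00, 17:30-18:00.
Oona free: 09:30-12:45, 13:00-16:15.
Bashir: not fully free for 12:15-13:15. Jun: free for 12:15-13:15. Oona: not fully free for 12:15-13:15.

Bashir, Oona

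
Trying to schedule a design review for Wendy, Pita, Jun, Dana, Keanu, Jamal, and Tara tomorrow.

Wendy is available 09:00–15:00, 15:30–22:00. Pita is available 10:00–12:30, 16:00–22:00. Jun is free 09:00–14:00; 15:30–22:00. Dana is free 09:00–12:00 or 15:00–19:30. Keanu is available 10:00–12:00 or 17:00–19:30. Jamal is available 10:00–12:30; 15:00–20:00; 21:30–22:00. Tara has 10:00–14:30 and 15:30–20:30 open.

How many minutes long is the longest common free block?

Wendy ∩ Pita: 10:00-12:30, 16:00-22:00.
Wendy ∩ Pita ∩ Jun: 10:00-12:30, 16:00-22:00.
Wendy ∩ Pita ∩ Jun ∩ Dana: 10:00-12:00, 16:00-19:30.
Wendy ∩ Pita ∩ Jun ∩ Dana ∩ Keanu: 10:00-12:00, 17:00-19:30.
Wendy ∩ Pita ∩ Jun ∩ Dana ∩ Keanu ∩ Jamal: 10:00-12:00, 17:00-19:30.
Wendy ∩ Pita ∩ Jun ∩ Dana ∩ Keanu ∩ Jamal ∩ Tara: 10:00-12:00, 17:00-19:30.
Those are the intersection windows.
The longest is 17:00-19:30 at 150 minutes.

150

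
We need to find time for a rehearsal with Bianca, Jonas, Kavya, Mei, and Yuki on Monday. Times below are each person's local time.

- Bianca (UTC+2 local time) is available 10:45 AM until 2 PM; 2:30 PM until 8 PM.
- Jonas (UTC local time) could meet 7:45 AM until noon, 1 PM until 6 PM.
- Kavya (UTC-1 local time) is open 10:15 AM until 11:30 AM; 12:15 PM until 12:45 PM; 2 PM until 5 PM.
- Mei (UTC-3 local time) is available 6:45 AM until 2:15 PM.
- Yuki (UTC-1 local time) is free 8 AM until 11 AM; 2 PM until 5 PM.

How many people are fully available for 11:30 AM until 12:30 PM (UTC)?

2

Bianca in UTC: 08:45-12:00, 12:30-18:00 (subtract 2h to convert from UTC+2).
Jonas in UTC: 07:45-12:00, 13:00-18:00.
Kavya in UTC: 11:15-12:30, 13:15-13:45, 15:00-18:00 (add 1h to convert from UTC-1).
Mei in UTC: 09:45-17:15 (add 3h to convert from UTC-3).
Yuki in UTC: 09:00-12:00, 15:00-18:00 (add 1h to convert from UTC-1).
Kavya and Mei can make the full 11:30-12:30 slot — that's 2.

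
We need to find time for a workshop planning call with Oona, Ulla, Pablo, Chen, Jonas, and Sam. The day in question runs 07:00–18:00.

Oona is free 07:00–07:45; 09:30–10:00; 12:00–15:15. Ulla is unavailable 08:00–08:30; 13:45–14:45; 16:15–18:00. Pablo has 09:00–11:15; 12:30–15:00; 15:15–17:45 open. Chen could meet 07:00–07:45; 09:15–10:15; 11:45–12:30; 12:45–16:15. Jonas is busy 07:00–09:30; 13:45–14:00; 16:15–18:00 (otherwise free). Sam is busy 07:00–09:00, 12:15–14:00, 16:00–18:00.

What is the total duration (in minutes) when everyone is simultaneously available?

Oona free: 07:00-07:45, 09:30-10:00, 12:00-15:15.
Ulla free: 07:00-08:00, 08:30-13:45, 14:45-16:15 (invert busy blocks within the working day).
Pablo free: 09:00-11:15, 12:30-15:00, 15:15-17:45.
Chen free: 07:00-07:45, 09:15-10:15, 11:45-12:30, 12:45-16:15.
Jonas free: 09:30-13:45, 14:00-16:15 (invert busy blocks within the working day).
Sam free: 09:00-12:15, 14:00-16:00 (invert busy blocks within the working day).
Oona ∩ Ulla: 07:00-07:45, 09:30-10:00, 12:00-13:45, 14:45-15:15.
Oona ∩ Ulla ∩ Pablo: 09:30-10:00, 12:30-13:45, 14:45-15:00.
Oona ∩ Ulla ∩ Pablo ∩ Chen: 09:30-10:00, 12:45-13:45, 14:45-15:00.
Oona ∩ Ulla ∩ Pablo ∩ Chen ∩ Jonas: 09:30-10:00, 12:45-13:45, 14:45-15:00.
Oona ∩ Ulla ∩ Pablo ∩ Chen ∩ Jonas ∩ Sam: 09:30-10:00, 14:45-15:00.
Summing the common windows: 30 + 15 = 45 minutes.

45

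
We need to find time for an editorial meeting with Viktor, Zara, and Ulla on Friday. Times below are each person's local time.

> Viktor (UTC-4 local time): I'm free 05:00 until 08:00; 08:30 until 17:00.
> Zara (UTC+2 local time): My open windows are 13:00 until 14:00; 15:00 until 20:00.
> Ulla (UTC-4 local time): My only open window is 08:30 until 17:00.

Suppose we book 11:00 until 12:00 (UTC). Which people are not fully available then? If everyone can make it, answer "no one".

Viktor in UTC: 09:00-12:00, 12:30-21:00 (add 4h to convert from UTC-4).
Zara in UTC: 11:00-12:00, 13:00-18:00 (subtract 2h to convert from UTC+2).
Ulla in UTC: 12:30-21:00 (add 4h to convert from UTC-4).
Viktor: free for 11:00-12:00. Zara: free for 11:00-12:00. Ulla: not fully free for 11:00-12:00.

Ulla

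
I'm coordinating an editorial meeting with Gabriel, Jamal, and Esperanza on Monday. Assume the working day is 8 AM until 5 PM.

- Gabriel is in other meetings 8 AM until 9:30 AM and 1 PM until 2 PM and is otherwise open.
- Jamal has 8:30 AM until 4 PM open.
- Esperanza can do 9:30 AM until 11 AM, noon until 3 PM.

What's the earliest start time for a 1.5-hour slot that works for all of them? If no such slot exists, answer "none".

09:30

Gabriel free: 09:30-13:00, 14:00-17:00 (invert busy blocks within the working day).
Jamal free: 08:30-16:00.
Esperanza free: 09:30-11:00, 12:00-15:00.
Gabriel ∩ Jamal: 09:30-13:00, 14:00-16:00.
Gabriel ∩ Jamal ∩ Esperanza: 09:30-11:00, 12:00-13:00, 14:00-15:00.
Those are the intersection windows.
The first common window of at least 90 minutes is 09:30-11:00, so the earliest start is 09:30.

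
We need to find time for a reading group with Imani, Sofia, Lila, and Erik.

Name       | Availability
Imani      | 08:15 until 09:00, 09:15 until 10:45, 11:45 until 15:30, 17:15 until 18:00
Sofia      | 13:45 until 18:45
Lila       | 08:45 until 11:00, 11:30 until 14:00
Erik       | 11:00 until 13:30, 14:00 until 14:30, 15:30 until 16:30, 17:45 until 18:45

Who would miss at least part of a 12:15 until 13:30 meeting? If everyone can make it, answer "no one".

Sofia

Imani: free for 12:15-13:30. Sofia: not fully free for 12:15-13:30. Lila: free for 12:15-13:30. Erik: free for 12:15-13:30.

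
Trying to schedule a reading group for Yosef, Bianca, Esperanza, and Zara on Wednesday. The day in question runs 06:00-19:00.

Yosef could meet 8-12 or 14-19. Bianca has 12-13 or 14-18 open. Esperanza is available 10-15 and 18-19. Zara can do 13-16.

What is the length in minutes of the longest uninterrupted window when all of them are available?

60

Yosef ∩ Bianca: 14:00-18:00.
Yosef ∩ Bianca ∩ Esperanza: 14:00-15:00.
Yosef ∩ Bianca ∩ Esperanza ∩ Zara: 14:00-15:00.
The longest is 14:00-15:00 at 60 minutes.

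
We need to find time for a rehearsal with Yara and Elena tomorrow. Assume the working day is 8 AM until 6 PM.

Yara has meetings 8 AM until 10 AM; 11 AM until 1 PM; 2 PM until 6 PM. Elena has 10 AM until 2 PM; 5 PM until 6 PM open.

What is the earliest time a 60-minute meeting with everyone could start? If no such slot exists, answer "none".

10:00

Yara free: 10:00-11:00, 13:00-14:00 (invert busy blocks within the working day).
Elena free: 10:00-14:00, 17:00-18:00.
Yara ∩ Elena: 10:00-11:00, 13:00-14:00.
So the common availability across everyone is 10:00-11:00, 13:00-14:00.
The first common window of at least 60 minutes is 10:00-11:00, so the earliest start is 10:00.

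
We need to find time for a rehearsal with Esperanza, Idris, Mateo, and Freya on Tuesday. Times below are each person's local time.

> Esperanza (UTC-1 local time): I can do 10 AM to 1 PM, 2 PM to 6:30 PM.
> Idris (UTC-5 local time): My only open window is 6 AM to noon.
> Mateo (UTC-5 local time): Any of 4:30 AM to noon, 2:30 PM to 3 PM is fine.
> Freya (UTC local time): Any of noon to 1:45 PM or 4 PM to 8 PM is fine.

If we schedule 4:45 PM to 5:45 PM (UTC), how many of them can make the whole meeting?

2

Esperanza in UTC: 11:00-14:00, 15:00-19:30 (add 1h to convert from UTC-1).
Idris in UTC: 11:00-17:00 (add 5h to convert from UTC-5).
Mateo in UTC: 09:30-17:00, 19:30-20:00 (add 5h to convert from UTC-5).
Freya in UTC: 12:00-13:45, 16:00-20:00.
Esperanza and Freya can make the full 16:45-17:45 slot — that's 2.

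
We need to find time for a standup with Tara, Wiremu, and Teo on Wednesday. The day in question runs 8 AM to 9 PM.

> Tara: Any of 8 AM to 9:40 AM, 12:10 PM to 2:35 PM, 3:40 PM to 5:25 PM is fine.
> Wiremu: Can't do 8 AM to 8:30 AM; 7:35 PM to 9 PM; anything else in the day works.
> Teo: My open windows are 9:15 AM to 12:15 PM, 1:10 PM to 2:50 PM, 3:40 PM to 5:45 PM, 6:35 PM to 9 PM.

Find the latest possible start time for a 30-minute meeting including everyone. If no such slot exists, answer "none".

16:55

Tara free: 08:00-09:40, 12:10-14:35, 15:40-17:25.
Wiremu free: 08:30-19:35 (invert busy blocks within the working day).
Teo free: 09:15-12:15, 13:10-14:50, 15:40-17:45, 18:35-21:00.
Tara ∩ Wiremu: 08:30-09:40, 12:10-14:35, 15:40-17:25.
Tara ∩ Wiremu ∩ Teo: 09:15-09:40, 12:10-12:15, 13:10-14:35, 15:40-17:25.
The last common window of at least 30 minutes is 15:40-17:25; a 30-minute meeting can start as late as 16:55 and still end by 17:25.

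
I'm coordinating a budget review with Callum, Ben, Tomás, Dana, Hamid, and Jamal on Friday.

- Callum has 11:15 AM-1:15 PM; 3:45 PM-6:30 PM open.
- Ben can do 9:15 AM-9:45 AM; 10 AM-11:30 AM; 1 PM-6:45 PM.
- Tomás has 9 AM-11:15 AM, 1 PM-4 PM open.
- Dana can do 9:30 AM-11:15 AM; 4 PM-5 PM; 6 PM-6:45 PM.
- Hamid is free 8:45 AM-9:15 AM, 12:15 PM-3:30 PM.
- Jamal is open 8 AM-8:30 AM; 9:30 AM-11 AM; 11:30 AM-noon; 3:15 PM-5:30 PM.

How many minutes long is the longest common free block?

Callum ∩ Ben: 11:15-11:30, 13:00-13:15, 15:45-18:30.
Callum ∩ Ben ∩ Tomás: 13:00-13:15, 15:45-16:00.
Callum ∩ Ben ∩ Tomás ∩ Dana: ∅.
Callum ∩ Ben ∩ Tomás ∩ Dana ∩ Hamid: ∅.
Callum ∩ Ben ∩ Tomás ∩ Dana ∩ Hamid ∩ Jamal: ∅.
There is no time when everyone is free.
No common window exists, so the longest block is 0 minutes.

0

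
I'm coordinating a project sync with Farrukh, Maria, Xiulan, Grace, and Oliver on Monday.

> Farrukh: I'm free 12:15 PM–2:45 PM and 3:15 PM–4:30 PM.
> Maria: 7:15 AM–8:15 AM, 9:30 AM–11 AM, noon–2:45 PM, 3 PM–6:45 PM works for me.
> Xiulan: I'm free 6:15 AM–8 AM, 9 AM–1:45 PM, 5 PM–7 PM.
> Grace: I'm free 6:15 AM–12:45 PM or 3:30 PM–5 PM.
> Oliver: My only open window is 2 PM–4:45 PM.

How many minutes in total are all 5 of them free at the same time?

Farrukh ∩ Maria: 12:15-14:45, 15:15-16:30.
Farrukh ∩ Maria ∩ Xiulan: 12:15-13:45.
Farrukh ∩ Maria ∩ Xiulan ∩ Grace: 12:15-12:45.
Farrukh ∩ Maria ∩ Xiulan ∩ Grace ∩ Oliver: ∅.
There is no time when everyone is free.
There is no common window, so the total is 0 minutes.

0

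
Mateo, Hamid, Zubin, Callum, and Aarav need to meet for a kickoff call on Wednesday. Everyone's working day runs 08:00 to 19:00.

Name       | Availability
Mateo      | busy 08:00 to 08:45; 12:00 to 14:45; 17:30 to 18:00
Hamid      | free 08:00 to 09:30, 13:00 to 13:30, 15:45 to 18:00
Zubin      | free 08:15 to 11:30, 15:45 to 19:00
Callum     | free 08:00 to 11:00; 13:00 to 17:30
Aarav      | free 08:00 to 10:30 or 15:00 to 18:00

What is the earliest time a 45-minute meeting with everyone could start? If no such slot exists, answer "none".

08:45

Mateo free: 08:45-12:00, 14:45-17:30, 18:00-19:00 (invert busy blocks within the working day).
Hamid free: 08:00-09:30, 13:00-13:30, 15:45-18:00.
Zubin free: 08:15-11:30, 15:45-19:00.
Callum free: 08:00-11:00, 13:00-17:30.
Aarav free: 08:00-10:30, 15:00-18:00.
Mateo ∩ Hamid: 08:45-09:30, 15:45-17:30.
Mateo ∩ Hamid ∩ Zubin: 08:45-09:30, 15:45-17:30.
Mateo ∩ Hamid ∩ Zubin ∩ Callum: 08:45-09:30, 15:45-17:30.
Mateo ∩ Hamid ∩ Zubin ∩ Callum ∩ Aarav: 08:45-09:30, 15:45-17:30.
The first common window of at least 45 minutes is 08:45-09:30, so the earliest start is 08:45.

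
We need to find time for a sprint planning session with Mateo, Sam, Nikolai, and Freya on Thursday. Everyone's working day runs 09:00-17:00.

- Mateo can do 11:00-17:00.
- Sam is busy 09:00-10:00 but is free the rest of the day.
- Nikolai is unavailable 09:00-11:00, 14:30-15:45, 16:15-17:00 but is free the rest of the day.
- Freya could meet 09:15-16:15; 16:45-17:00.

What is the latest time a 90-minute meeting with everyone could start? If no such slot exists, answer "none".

13:00

Mateo free: 11:00-17:00.
Sam free: 10:00-17:00 (invert busy blocks within the working day).
Nikolai free: 11:00-14:30, 15:45-16:15 (invert busy blocks within the working day).
Freya free: 09:15-16:15, 16:45-17:00.
Mateo ∩ Sam: 11:00-17:00.
Mateo ∩ Sam ∩ Nikolai: 11:00-14:30, 15:45-16:15.
Mateo ∩ Sam ∩ Nikolai ∩ Freya: 11:00-14:30, 15:45-16:15.
So the common availability across everyone is 11:00-14:30, 15:45-16:15.
The last common window of at least 90 minutes is 11:00-14:30; a 90-minute meeting can start as late as 13:00 and still end by 14:30.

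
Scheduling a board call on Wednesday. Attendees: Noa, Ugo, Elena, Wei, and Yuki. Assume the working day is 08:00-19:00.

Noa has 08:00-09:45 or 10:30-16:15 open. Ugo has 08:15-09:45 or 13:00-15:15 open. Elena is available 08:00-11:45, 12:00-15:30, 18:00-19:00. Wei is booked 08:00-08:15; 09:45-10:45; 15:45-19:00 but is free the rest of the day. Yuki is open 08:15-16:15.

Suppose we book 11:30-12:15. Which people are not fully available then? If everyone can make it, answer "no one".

Elena, Ugo

Noa free: 08:00-09:45, 10:30-16:15.
Ugo free: 08:15-09:45, 13:00-15:15.
Elena free: 08:00-11:45, 12:00-15:30, 18:00-19:00.
Wei free: 08:15-09:45, 10:45-15:45 (invert busy blocks within the working day).
Yuki free: 08:15-16:15.
Noa: free for 11:30-12:15. Ugo: not fully free for 11:30-12:15. Elena: not fully free for 11:30-12:15. Wei: free for 11:30-12:15. Yuki: free for 11:30-12:15.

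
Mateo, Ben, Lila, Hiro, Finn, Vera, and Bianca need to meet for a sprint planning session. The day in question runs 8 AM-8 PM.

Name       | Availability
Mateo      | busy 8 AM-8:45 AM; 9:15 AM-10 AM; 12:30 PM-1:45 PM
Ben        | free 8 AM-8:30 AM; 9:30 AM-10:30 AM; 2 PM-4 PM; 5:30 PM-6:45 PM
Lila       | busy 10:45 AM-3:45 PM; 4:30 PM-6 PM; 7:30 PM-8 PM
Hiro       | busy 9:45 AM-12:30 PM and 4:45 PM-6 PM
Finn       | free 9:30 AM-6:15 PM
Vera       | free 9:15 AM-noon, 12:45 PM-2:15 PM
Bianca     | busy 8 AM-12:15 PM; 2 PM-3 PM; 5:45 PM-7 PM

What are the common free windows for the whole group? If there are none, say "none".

Mateo free: 08:45-09:15, 10:00-12:30, 13:45-20:00 (invert busy blocks within the working day).
Ben free: 08:00-08:30, 09:30-10:30, 14:00-16:00, 17:30-18:45.
Lila free: 08:00-10:45, 15:45-16:30, 18:00-19:30 (invert busy blocks within the working day).
Hiro free: 08:00-09:45, 12:30-16:45, 18:00-20:00 (invert busy blocks within the working day).
Finn free: 09:30-18:15.
Vera free: 09:15-12:00, 12:45-14:15.
Bianca free: 12:15-14:00, 15:00-17:45, 19:00-20:00 (invert busy blocks within the working day).
Mateo ∩ Ben: 10:00-10:30, 14:00-16:00, 17:30-18:45.
Mateo ∩ Ben ∩ Lila: 10:00-10:30, 15:45-16:00, 18:00-18:45.
Mateo ∩ Ben ∩ Lila ∩ Hiro: 15:45-16:00, 18:00-18:45.
Mateo ∩ Ben ∩ Lila ∩ Hiro ∩ Finn: 15:45-16:00, 18:00-18:15.
Mateo ∩ Ben ∩ Lila ∩ Hiro ∩ Finn ∩ Vera: ∅.
Mateo ∩ Ben ∩ Lila ∩ Hiro ∩ Finn ∩ Vera ∩ Bianca: ∅.
There is no time when everyone is free.

none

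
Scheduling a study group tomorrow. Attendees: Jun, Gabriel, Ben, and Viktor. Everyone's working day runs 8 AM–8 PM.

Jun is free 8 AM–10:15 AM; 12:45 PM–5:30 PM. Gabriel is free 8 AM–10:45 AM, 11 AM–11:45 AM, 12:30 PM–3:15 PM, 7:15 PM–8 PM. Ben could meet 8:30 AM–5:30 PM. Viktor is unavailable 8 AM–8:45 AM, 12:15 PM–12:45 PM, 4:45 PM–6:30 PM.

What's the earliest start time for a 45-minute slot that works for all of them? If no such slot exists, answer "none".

08:45

Jun free: 08:00-10:15, 12:45-17:30.
Gabriel free: 08:00-10:45, 11:00-11:45, 12:30-15:15, 19:15-20:00.
Ben free: 08:30-17:30.
Viktor free: 08:45-12:15, 12:45-16:45, 18:30-20:00 (invert busy blocks within the working day).
Jun ∩ Gabriel: 08:00-10:15, 12:45-15:15.
Jun ∩ Gabriel ∩ Ben: 08:30-10:15, 12:45-15:15.
Jun ∩ Gabriel ∩ Ben ∩ Viktor: 08:45-10:15, 12:45-15:15.
So the common availability across everyone is 08:45-10:15, 12:45-15:15.
The first common window of at least 45 minutes is 08:45-10:15, so the earliest start is 08:45.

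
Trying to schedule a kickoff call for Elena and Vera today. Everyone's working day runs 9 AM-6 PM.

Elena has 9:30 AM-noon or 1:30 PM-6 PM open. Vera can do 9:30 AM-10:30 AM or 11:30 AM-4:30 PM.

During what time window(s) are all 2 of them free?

Elena ∩ Vera: 09:30-10:30, 11:30-12:00, 13:30-16:30.
Those are the intersection windows.

09:30-10:30, 11:30-12:00, 13:30-16:30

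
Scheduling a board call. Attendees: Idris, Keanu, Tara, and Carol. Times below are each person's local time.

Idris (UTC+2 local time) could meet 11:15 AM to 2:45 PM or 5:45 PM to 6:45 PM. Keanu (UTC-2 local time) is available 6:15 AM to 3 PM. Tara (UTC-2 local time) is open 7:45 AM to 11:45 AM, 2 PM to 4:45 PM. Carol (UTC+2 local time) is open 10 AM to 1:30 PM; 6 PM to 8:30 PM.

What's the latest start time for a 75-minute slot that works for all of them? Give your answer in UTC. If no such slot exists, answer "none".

Idris in UTC: 09:15-12:45, 15:45-16:45 (subtract 2h to convert from UTC+2).
Keanu in UTC: 08:15-17:00 (add 2h to convert from UTC-2).
Tara in UTC: 09:45-13:45, 16:00-18:45 (add 2h to convert from UTC-2).
Carol in UTC: 08:00-11:30, 16:00-18:30 (subtract 2h to convert from UTC+2).
Idris ∩ Keanu: 09:15-12:45, 15:45-16:45.
Idris ∩ Keanu ∩ Tara: 09:45-12:45, 16:00-16:45.
Idris ∩ Keanu ∩ Tara ∩ Carol: 09:45-11:30, 16:00-16:45.
So the common availability across everyone is 09:45-11:30, 16:00-16:45.
The last common window of at least 75 minutes is 09:45-11:30; a 75-minute meeting can start as late as 10:15 and still end by 11:30.

10:15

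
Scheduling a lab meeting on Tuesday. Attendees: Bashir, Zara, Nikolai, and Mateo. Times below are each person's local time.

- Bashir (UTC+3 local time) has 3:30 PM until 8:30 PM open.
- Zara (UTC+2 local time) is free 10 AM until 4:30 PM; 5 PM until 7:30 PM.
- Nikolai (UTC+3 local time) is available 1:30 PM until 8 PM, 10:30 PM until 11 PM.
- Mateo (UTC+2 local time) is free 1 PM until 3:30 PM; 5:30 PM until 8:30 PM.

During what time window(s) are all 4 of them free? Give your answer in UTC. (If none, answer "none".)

12:30-13:30, 15:30-17:00

Bashir in UTC: 12:30-17:30 (subtract 3h to convert from UTC+3).
Zara in UTC: 08:00-14:30, 15:00-17:30 (subtract 2h to convert from UTC+2).
Nikolai in UTC: 10:30-17:00, 19:30-20:00 (subtract 3h to convert from UTC+3).
Mateo in UTC: 11:00-13:30, 15:30-18:30 (subtract 2h to convert from UTC+2).
Bashir ∩ Zara: 12:30-14:30, 15:00-17:30.
Bashir ∩ Zara ∩ Nikolai: 12:30-14:30, 15:00-17:00.
Bashir ∩ Zara ∩ Nikolai ∩ Mateo: 12:30-13:30, 15:30-17:00.
Those are the intersection windows.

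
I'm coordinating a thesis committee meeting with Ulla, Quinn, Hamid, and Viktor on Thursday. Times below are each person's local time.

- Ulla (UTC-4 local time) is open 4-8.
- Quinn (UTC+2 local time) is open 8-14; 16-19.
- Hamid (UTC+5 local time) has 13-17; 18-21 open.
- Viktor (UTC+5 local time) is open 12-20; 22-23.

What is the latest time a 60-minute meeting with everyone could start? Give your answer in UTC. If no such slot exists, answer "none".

11:00

Ulla in UTC: 08:00-12:00 (add 4h to convert from UTC-4).
Quinn in UTC: 06:00-12:00, 14:00-17:00 (subtract 2h to convert from UTC+2).
Hamid in UTC: 08:00-12:00, 13:00-16:00 (subtract 5h to convert from UTC+5).
Viktor in UTC: 07:00-15:00, 17:00-18:00 (subtract 5h to convert from UTC+5).
Ulla ∩ Quinn: 08:00-12:00.
Ulla ∩ Quinn ∩ Hamid: 08:00-12:00.
Ulla ∩ Quinn ∩ Hamid ∩ Viktor: 08:00-12:00.
Those are the intersection windows.
The last common window of at least 60 minutes is 08:00-12:00; a 60-minute meeting can start as late as 11:00 and still end by 12:00.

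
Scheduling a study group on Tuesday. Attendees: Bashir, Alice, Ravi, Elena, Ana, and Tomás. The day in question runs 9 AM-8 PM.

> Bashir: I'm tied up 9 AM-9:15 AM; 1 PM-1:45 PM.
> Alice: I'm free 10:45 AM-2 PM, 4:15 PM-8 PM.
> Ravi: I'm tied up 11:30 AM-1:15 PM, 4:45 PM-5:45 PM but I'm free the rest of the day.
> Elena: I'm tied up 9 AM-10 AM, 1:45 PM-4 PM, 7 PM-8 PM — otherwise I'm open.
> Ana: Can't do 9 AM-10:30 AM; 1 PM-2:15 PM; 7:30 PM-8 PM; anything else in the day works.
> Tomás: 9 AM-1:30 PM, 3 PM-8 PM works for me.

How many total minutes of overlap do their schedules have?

Bashir free: 09:15-13:00, 13:45-20:00 (invert busy blocks within the working day).
Alice free: 10:45-14:00, 16:15-20:00.
Ravi free: 09:00-11:30, 13:15-16:45, 17:45-20:00 (invert busy blocks within the working day).
Elena free: 10:00-13:45, 16:00-19:00 (invert busy blocks within the working day).
Ana free: 10:30-13:00, 14:15-19:30 (invert busy blocks within the working day).
Tomás free: 09:00-13:30, 15:00-20:00.
Bashir ∩ Alice: 10:45-13:00, 13:45-14:00, 16:15-20:00.
Bashir ∩ Alice ∩ Ravi: 10:45-11:30, 13:45-14:00, 16:15-16:45, 17:45-20:00.
Bashir ∩ Alice ∩ Ravi ∩ Elena: 10:45-11:30, 16:15-16:45, 17:45-19:00.
Bashir ∩ Alice ∩ Ravi ∩ Elena ∩ Ana: 10:45-11:30, 16:15-16:45, 17:45-19:00.
Bashir ∩ Alice ∩ Ravi ∩ Elena ∩ Ana ∩ Tomás: 10:45-11:30, 16:15-16:45, 17:45-19:00.
Summing the common windows: 45 + 30 + 75 = 150 minutes.

150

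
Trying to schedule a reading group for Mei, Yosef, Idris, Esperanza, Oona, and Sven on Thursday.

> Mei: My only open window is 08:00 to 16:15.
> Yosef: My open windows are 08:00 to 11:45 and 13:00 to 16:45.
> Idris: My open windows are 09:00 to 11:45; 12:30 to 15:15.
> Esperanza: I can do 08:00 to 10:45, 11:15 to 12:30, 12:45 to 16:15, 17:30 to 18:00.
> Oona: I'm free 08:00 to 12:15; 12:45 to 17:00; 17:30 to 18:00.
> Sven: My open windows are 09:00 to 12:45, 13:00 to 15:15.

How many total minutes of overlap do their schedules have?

Mei ∩ Yosef: 08:00-11:45, 13:00-16:15.
Mei ∩ Yosef ∩ Idris: 09:00-11:45, 13:00-15:15.
Mei ∩ Yosef ∩ Idris ∩ Esperanza: 09:00-10:45, 11:15-11:45, 13:00-15:15.
Mei ∩ Yosef ∩ Idris ∩ Esperanza ∩ Oona: 09:00-10:45, 11:15-11:45, 13:00-15:15.
Mei ∩ Yosef ∩ Idris ∩ Esperanza ∩ Oona ∩ Sven: 09:00-10:45, 11:15-11:45, 13:00-15:15.
Summing the common windows: 105 + 30 + 135 = 270 minutes.

270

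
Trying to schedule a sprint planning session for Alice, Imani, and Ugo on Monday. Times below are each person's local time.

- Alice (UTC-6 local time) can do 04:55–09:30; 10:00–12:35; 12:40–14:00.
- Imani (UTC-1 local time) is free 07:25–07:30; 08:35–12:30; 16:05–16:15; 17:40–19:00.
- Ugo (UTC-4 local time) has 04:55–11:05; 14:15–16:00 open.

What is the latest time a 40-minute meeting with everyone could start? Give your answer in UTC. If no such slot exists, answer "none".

19:20

Alice in UTC: 10:55-15:30, 16:00-18:35, 18:40-20:00 (add 6h to convert from UTC-6).
Imani in UTC: 08:25-08:30, 09:35-13:30, 17:05-17:15, 18:40-20:00 (add 1h to convert from UTC-1).
Ugo in UTC: 08:55-15:05, 18:15-20:00 (add 4h to convert from UTC-4).
Alice ∩ Imani: 10:55-13:30, 17:05-17:15, 18:40-20:00.
Alice ∩ Imani ∩ Ugo: 10:55-13:30, 18:40-20:00.
So the common availability across everyone is 10:55-13:30, 18:40-20:00.
The last common window of at least 40 minutes is 18:40-20:00; a 40-minute meeting can start as late as 19:20 and still end by 20:00.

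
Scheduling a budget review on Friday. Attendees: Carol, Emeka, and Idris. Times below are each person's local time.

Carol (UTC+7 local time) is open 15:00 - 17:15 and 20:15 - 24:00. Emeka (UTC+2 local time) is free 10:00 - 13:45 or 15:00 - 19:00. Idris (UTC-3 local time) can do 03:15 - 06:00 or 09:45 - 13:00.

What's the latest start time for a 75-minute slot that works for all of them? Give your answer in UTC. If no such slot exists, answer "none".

14:45

Carol in UTC: 08:00-10:15, 13:15-17:00 (subtract 7h to convert from UTC+7).
Emeka in UTC: 08:00-11:45, 13:00-17:00 (subtract 2h to convert from UTC+2).
Idris in UTC: 06:15-09:00, 12:45-16:00 (add 3h to convert from UTC-3).
Carol ∩ Emeka: 08:00-10:15, 13:15-17:00.
Carol ∩ Emeka ∩ Idris: 08:00-09:00, 13:15-16:00.
The last common window of at least 75 minutes is 13:15-16:00; a 75-minute meeting can start as late as 14:45 and still end by 16:00.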